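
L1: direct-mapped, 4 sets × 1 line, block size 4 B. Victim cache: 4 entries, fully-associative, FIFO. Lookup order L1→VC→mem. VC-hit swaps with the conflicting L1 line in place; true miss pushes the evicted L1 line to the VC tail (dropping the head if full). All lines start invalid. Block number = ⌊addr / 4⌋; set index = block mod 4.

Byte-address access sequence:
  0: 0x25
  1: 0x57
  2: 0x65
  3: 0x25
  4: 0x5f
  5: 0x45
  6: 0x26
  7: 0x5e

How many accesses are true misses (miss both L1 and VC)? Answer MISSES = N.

MISSES = 5

#0 0x25→b9/s1 MISS; vc=[]
#1 0x57→b21/s1 MISS; vc=[9]
#2 0x65→b25/s1 MISS; vc=[9,21]
#3 0x25→b9/s1 VC-HIT; vc=[25,21]
#4 0x5f→b23/s3 MISS; vc=[25,21]
#5 0x45→b17/s1 MISS; vc=[25,21,9]
#6 0x26→b9/s1 VC-HIT; vc=[25,21,17]
#7 0x5e→b23/s3 L1-HIT; vc=[25,21,17]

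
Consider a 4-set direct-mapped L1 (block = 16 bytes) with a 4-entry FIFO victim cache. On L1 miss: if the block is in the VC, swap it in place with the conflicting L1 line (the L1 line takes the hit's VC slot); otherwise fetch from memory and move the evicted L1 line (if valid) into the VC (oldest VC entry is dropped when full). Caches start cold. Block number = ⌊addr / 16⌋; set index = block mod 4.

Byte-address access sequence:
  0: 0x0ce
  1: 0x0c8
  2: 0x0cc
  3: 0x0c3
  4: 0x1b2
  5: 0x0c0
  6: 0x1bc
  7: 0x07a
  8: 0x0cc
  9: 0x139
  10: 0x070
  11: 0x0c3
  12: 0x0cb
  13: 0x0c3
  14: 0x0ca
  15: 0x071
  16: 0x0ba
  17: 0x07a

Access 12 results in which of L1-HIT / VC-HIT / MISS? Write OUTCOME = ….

OUTCOME = L1-HIT

#0 0xce→b12/s0 MISS; vc=[]
#1 0xc8→b12/s0 L1-HIT; vc=[]
#2 0xcc→b12/s0 L1-HIT; vc=[]
#3 0xc3→b12/s0 L1-HIT; vc=[]
#4 0x1b2→b27/s3 MISS; vc=[]
#5 0xc0→b12/s0 L1-HIT; vc=[]
#6 0x1bc→b27/s3 L1-HIT; vc=[]
#7 0x7a→b7/s3 MISS; vc=[27]
#8 0xcc→b12/s0 L1-HIT; vc=[27]
#9 0x139→b19/s3 MISS; vc=[27,7]
#10 0x70→b7/s3 VC-HIT; vc=[27,19]
#11 0xc3→b12/s0 L1-HIT; vc=[27,19]
#12 0xcb→b12/s0 L1-HIT; vc=[27,19]
#13 0xc3→b12/s0 L1-HIT; vc=[27,19]
#14 0xca→b12/s0 L1-HIT; vc=[27,19]
#15 0x71→b7/s3 L1-HIT; vc=[27,19]
#16 0xba→b11/s3 MISS; vc=[27,19,7]
#17 0x7a→b7/s3 VC-HIT; vc=[27,19,11]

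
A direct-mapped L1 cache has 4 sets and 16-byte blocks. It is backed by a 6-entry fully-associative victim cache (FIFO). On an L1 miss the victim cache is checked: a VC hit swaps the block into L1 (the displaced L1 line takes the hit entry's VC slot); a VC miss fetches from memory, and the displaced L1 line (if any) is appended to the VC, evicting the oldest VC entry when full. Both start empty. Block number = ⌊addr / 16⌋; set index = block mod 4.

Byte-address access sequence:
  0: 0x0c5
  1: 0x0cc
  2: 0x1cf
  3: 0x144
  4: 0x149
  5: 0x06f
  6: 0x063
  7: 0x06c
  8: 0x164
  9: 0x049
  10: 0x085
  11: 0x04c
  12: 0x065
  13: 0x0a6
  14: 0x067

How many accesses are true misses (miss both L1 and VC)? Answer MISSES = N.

#0 0xc5→b12/s0 MISS; vc=[]
#1 0xcc→b12/s0 L1-HIT; vc=[]
#2 0x1cf→b28/s0 MISS; vc=[12]
#3 0x144→b20/s0 MISS; vc=[12,28]
#4 0x149→b20/s0 L1-HIT; vc=[12,28]
#5 0x6f→b6/s2 MISS; vc=[12,28]
#6 0x63→b6/s2 L1-HIT; vc=[12,28]
#7 0x6c→b6/s2 L1-HIT; vc=[12,28]
#8 0x164→b22/s2 MISS; vc=[12,28,6]
#9 0x49→b4/s0 MISS; vc=[12,28,6,20]
#10 0x85→b8/s0 MISS; vc=[12,28,6,20,4]
#11 0x4c→b4/s0 VC-HIT; vc=[12,28,6,20,8]
#12 0x65→b6/s2 VC-HIT; vc=[12,28,22,20,8]
#13 0xa6→b10/s2 MISS; vc=[12,28,22,20,8,6]
#14 0x67→b6/s2 VC-HIT; vc=[12,28,22,20,8,10]

MISSES = 8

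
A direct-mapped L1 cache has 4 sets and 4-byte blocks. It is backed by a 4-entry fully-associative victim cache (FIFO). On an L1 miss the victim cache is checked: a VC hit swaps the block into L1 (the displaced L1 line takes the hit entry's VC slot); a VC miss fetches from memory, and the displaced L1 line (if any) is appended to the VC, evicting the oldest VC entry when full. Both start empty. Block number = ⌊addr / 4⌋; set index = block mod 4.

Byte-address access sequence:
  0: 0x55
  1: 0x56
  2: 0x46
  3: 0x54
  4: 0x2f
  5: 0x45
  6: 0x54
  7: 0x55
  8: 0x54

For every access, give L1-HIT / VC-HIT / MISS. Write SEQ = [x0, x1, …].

SEQ = [MISS, L1-HIT, MISS, VC-HIT, MISS, VC-HIT, VC-HIT, L1-HIT, L1-HIT]

#0 0x55→b21/s1 MISS; vc=[]
#1 0x56→b21/s1 L1-HIT; vc=[]
#2 0x46→b17/s1 MISS; vc=[21]
#3 0x54→b21/s1 VC-HIT; vc=[17]
#4 0x2f→b11/s3 MISS; vc=[17]
#5 0x45→b17/s1 VC-HIT; vc=[21]
#6 0x54→b21/s1 VC-HIT; vc=[17]
#7 0x55→b21/s1 L1-HIT; vc=[17]
#8 0x54→b21/s1 L1-HIT; vc=[17]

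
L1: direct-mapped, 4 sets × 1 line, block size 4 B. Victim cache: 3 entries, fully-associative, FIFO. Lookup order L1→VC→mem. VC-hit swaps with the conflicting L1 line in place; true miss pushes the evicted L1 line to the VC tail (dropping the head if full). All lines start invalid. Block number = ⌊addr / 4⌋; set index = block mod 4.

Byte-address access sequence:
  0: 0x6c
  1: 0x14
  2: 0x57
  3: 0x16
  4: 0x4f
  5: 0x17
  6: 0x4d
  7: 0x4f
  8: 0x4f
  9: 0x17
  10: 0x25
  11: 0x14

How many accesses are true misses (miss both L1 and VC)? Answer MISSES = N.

MISSES = 5

0: 0x6c (blk 27, set 3) → MISS  vc=[]
1: 0x14 (blk 5, set 1) → MISS  vc=[]
2: 0x57 (blk 21, set 1) → MISS  vc=[5]
3: 0x16 (blk 5, set 1) → VC-HIT  vc=[21]
4: 0x4f (blk 19, set 3) → MISS  vc=[21, 27]
5: 0x17 (blk 5, set 1) → L1-HIT  vc=[21, 27]
6: 0x4d (blk 19, set 3) → L1-HIT  vc=[21, 27]
7: 0x4f (blk 19, set 3) → L1-HIT  vc=[21, 27]
8: 0x4f (blk 19, set 3) → L1-HIT  vc=[21, 27]
9: 0x17 (blk 5, set 1) → L1-HIT  vc=[21, 27]
10: 0x25 (blk 9, set 1) → MISS  vc=[21, 27, 5]
11: 0x14 (blk 5, set 1) → VC-HIT  vc=[21, 27, 9]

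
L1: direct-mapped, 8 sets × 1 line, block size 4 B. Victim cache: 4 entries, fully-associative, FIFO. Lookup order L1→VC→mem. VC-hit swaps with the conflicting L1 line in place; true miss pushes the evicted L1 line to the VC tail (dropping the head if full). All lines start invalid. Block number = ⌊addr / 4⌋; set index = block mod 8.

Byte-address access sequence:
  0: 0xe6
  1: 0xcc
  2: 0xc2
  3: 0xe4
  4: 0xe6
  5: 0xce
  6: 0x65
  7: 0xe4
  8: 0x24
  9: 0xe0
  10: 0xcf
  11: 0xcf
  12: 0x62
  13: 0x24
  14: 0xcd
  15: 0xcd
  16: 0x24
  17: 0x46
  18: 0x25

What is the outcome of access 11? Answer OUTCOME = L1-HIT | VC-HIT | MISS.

#0 0xe6→b57/s1 MISS; vc=[]
#1 0xcc→b51/s3 MISS; vc=[]
#2 0xc2→b48/s0 MISS; vc=[]
#3 0xe4→b57/s1 L1-HIT; vc=[]
#4 0xe6→b57/s1 L1-HIT; vc=[]
#5 0xce→b51/s3 L1-HIT; vc=[]
#6 0x65→b25/s1 MISS; vc=[57]
#7 0xe4→b57/s1 VC-HIT; vc=[25]
#8 0x24→b9/s1 MISS; vc=[25,57]
#9 0xe0→b56/s0 MISS; vc=[25,57,48]
#10 0xcf→b51/s3 L1-HIT; vc=[25,57,48]
#11 0xcf→b51/s3 L1-HIT; vc=[25,57,48]
#12 0x62→b24/s0 MISS; vc=[25,57,48,56]
#13 0x24→b9/s1 L1-HIT; vc=[25,57,48,56]
#14 0xcd→b51/s3 L1-HIT; vc=[25,57,48,56]
#15 0xcd→b51/s3 L1-HIT; vc=[25,57,48,56]
#16 0x24→b9/s1 L1-HIT; vc=[25,57,48,56]
#17 0x46→b17/s1 MISS; vc=[57,48,56,9]
#18 0x25→b9/s1 VC-HIT; vc=[57,48,56,17]

OUTCOME = L1-HIT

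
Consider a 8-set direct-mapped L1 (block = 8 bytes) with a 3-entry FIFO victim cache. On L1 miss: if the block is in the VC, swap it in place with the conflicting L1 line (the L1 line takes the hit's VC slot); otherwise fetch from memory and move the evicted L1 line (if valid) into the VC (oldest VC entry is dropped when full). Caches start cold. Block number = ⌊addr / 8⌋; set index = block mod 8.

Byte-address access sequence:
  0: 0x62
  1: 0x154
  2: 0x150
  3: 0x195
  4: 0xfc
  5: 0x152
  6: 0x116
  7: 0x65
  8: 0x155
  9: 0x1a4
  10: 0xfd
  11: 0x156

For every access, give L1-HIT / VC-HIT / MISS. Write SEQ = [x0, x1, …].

#0 0x62→b12/s4 MISS; vc=[]
#1 0x154→b42/s2 MISS; vc=[]
#2 0x150→b42/s2 L1-HIT; vc=[]
#3 0x195→b50/s2 MISS; vc=[42]
#4 0xfc→b31/s7 MISS; vc=[42]
#5 0x152→b42/s2 VC-HIT; vc=[50]
#6 0x116→b34/s2 MISS; vc=[50,42]
#7 0x65→b12/s4 L1-HIT; vc=[50,42]
#8 0x155→b42/s2 VC-HIT; vc=[50,34]
#9 0x1a4→b52/s4 MISS; vc=[50,34,12]
#10 0xfd→b31/s7 L1-HIT; vc=[50,34,12]
#11 0x156→b42/s2 L1-HIT; vc=[50,34,12]

SEQ = [MISS, MISS, L1-HIT, MISS, MISS, VC-HIT, MISS, L1-HIT, VC-HIT, MISS, L1-HIT, L1-HIT]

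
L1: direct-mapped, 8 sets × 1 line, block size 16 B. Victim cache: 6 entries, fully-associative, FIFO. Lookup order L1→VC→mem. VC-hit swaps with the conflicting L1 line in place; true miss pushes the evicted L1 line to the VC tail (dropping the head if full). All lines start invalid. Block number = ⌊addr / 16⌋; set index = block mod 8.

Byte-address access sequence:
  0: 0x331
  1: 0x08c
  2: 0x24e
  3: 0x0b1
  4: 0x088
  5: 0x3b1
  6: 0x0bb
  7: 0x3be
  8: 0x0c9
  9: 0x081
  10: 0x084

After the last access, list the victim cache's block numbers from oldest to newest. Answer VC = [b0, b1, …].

VC = [51, 11, 36]

0: 0x331 (blk 51, set 3) → MISS  vc=[]
1: 0x8c (blk 8, set 0) → MISS  vc=[]
2: 0x24e (blk 36, set 4) → MISS  vc=[]
3: 0xb1 (blk 11, set 3) → MISS  vc=[51]
4: 0x88 (blk 8, set 0) → L1-HIT  vc=[51]
5: 0x3b1 (blk 59, set 3) → MISS  vc=[51, 11]
6: 0xbb (blk 11, set 3) → VC-HIT  vc=[51, 59]
7: 0x3be (blk 59, set 3) → VC-HIT  vc=[51, 11]
8: 0xc9 (blk 12, set 4) → MISS  vc=[51, 11, 36]
9: 0x81 (blk 8, set 0) → L1-HIT  vc=[51, 11, 36]
10: 0x84 (blk 8, set 0) → L1-HIT  vc=[51, 11, 36]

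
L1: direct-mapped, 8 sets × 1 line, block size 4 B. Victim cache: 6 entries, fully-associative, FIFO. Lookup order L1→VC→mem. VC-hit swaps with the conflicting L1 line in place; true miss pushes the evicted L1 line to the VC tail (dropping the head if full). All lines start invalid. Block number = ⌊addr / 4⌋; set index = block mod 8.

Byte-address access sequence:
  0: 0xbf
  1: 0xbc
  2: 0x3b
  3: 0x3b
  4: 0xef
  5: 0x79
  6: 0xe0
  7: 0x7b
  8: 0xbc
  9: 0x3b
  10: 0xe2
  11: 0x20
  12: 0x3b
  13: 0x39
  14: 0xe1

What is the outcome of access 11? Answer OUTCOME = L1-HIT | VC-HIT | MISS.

OUTCOME = MISS

0: 0xbf (blk 47, set 7) → MISS  vc=[]
1: 0xbc (blk 47, set 7) → L1-HIT  vc=[]
2: 0x3b (blk 14, set 6) → MISS  vc=[]
3: 0x3b (blk 14, set 6) → L1-HIT  vc=[]
4: 0xef (blk 59, set 3) → MISS  vc=[]
5: 0x79 (blk 30, set 6) → MISS  vc=[14]
6: 0xe0 (blk 56, set 0) → MISS  vc=[14]
7: 0x7b (blk 30, set 6) → L1-HIT  vc=[14]
8: 0xbc (blk 47, set 7) → L1-HIT  vc=[14]
9: 0x3b (blk 14, set 6) → VC-HIT  vc=[30]
10: 0xe2 (blk 56, set 0) → L1-HIT  vc=[30]
11: 0x20 (blk 8, set 0) → MISS  vc=[30, 56]
12: 0x3b (blk 14, set 6) → L1-HIT  vc=[30, 56]
13: 0x39 (blk 14, set 6) → L1-HIT  vc=[30, 56]
14: 0xe1 (blk 56, set 0) → VC-HIT  vc=[30, 8]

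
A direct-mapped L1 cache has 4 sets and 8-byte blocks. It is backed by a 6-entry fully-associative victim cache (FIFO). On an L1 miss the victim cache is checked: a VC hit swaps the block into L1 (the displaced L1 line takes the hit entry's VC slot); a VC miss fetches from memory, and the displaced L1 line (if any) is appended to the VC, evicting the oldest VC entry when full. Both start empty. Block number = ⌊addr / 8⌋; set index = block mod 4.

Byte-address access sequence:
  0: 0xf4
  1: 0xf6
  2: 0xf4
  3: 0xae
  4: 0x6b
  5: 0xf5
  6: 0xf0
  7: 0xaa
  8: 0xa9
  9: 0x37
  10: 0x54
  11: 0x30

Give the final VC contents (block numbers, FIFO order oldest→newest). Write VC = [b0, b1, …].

VC = [13, 30, 10]

  [0] addr=0xf4 blk=30 s=2: MISS | VC []
  [1] addr=0xf6 blk=30 s=2: L1-HIT | VC []
  [2] addr=0xf4 blk=30 s=2: L1-HIT | VC []
  [3] addr=0xae blk=21 s=1: MISS | VC []
  [4] addr=0x6b blk=13 s=1: MISS | VC [21]
  [5] addr=0xf5 blk=30 s=2: L1-HIT | VC [21]
  [6] addr=0xf0 blk=30 s=2: L1-HIT | VC [21]
  [7] addr=0xaa blk=21 s=1: VC-HIT | VC [13]
  [8] addr=0xa9 blk=21 s=1: L1-HIT | VC [13]
  [9] addr=0x37 blk=6 s=2: MISS | VC [13, 30]
  [10] addr=0x54 blk=10 s=2: MISS | VC [13, 30, 6]
  [11] addr=0x30 blk=6 s=2: VC-HIT | VC [13, 30, 10]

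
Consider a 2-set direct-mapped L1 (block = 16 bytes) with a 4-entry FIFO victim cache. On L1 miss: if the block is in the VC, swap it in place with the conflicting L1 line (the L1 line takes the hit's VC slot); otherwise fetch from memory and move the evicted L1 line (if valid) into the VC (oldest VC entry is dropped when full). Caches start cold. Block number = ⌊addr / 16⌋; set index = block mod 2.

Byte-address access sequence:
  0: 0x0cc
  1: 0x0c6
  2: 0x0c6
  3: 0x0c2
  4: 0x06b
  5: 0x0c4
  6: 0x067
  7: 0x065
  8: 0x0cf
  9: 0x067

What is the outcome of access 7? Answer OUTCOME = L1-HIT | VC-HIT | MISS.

#0 0xcc→b12/s0 MISS; vc=[]
#1 0xc6→b12/s0 L1-HIT; vc=[]
#2 0xc6→b12/s0 L1-HIT; vc=[]
#3 0xc2→b12/s0 L1-HIT; vc=[]
#4 0x6b→b6/s0 MISS; vc=[12]
#5 0xc4→b12/s0 VC-HIT; vc=[6]
#6 0x67→b6/s0 VC-HIT; vc=[12]
#7 0x65→b6/s0 L1-HIT; vc=[12]
#8 0xcf→b12/s0 VC-HIT; vc=[6]
#9 0x67→b6/s0 VC-HIT; vc=[12]

OUTCOME = L1-HIT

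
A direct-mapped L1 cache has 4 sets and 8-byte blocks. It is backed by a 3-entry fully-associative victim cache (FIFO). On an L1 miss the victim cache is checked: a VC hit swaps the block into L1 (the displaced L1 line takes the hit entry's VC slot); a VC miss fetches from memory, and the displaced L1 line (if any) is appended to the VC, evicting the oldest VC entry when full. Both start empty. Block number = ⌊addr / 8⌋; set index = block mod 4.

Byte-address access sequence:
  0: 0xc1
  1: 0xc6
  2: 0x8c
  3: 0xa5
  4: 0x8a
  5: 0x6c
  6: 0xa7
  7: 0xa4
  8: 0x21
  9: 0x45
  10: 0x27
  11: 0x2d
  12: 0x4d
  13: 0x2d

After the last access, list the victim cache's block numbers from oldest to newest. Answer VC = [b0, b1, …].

VC = [8, 13, 9]

0: 0xc1 (blk 24, set 0) → MISS  vc=[]
1: 0xc6 (blk 24, set 0) → L1-HIT  vc=[]
2: 0x8c (blk 17, set 1) → MISS  vc=[]
3: 0xa5 (blk 20, set 0) → MISS  vc=[24]
4: 0x8a (blk 17, set 1) → L1-HIT  vc=[24]
5: 0x6c (blk 13, set 1) → MISS  vc=[24, 17]
6: 0xa7 (blk 20, set 0) → L1-HIT  vc=[24, 17]
7: 0xa4 (blk 20, set 0) → L1-HIT  vc=[24, 17]
8: 0x21 (blk 4, set 0) → MISS  vc=[24, 17, 20]
9: 0x45 (blk 8, set 0) → MISS  vc=[17, 20, 4]
10: 0x27 (blk 4, set 0) → VC-HIT  vc=[17, 20, 8]
11: 0x2d (blk 5, set 1) → MISS  vc=[20, 8, 13]
12: 0x4d (blk 9, set 1) → MISS  vc=[8, 13, 5]
13: 0x2d (blk 5, set 1) → VC-HIT  vc=[8, 13, 9]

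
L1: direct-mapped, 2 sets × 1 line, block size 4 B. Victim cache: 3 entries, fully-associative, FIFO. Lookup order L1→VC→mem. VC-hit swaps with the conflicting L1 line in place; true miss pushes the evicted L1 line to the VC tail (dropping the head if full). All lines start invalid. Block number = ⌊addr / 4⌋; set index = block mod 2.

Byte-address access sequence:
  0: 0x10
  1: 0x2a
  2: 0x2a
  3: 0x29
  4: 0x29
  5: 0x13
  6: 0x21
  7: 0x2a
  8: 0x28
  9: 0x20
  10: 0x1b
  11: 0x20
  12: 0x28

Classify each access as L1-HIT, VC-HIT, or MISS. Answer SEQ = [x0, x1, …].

  [0] addr=0x10 blk=4 s=0: MISS | VC []
  [1] addr=0x2a blk=10 s=0: MISS | VC [4]
  [2] addr=0x2a blk=10 s=0: L1-HIT | VC [4]
  [3] addr=0x29 blk=10 s=0: L1-HIT | VC [4]
  [4] addr=0x29 blk=10 s=0: L1-HIT | VC [4]
  [5] addr=0x13 blk=4 s=0: VC-HIT | VC [10]
  [6] addr=0x21 blk=8 s=0: MISS | VC [10, 4]
  [7] addr=0x2a blk=10 s=0: VC-HIT | VC [8, 4]
  [8] addr=0x28 blk=10 s=0: L1-HIT | VC [8, 4]
  [9] addr=0x20 blk=8 s=0: VC-HIT | VC [10, 4]
  [10] addr=0x1b blk=6 s=0: MISS | VC [10, 4, 8]
  [11] addr=0x20 blk=8 s=0: VC-HIT | VC [10, 4, 6]
  [12] addr=0x28 blk=10 s=0: VC-HIT | VC [8, 4, 6]

SEQ = [MISS, MISS, L1-HIT, L1-HIT, L1-HIT, VC-HIT, MISS, VC-HIT, L1-HIT, VC-HIT, MISS, VC-HIT, VC-HIT]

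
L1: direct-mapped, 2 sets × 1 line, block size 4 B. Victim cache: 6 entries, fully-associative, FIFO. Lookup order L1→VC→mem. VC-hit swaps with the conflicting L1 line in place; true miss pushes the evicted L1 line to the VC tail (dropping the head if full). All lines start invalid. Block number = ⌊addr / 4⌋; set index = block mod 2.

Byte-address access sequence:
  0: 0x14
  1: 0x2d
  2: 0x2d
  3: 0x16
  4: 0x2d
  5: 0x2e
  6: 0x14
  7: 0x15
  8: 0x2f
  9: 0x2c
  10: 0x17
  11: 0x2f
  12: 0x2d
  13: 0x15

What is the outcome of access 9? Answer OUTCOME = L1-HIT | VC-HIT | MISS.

0: 0x14 (blk 5, set 1) → MISS  vc=[]
1: 0x2d (blk 11, set 1) → MISS  vc=[5]
2: 0x2d (blk 11, set 1) → L1-HIT  vc=[5]
3: 0x16 (blk 5, set 1) → VC-HIT  vc=[11]
4: 0x2d (blk 11, set 1) → VC-HIT  vc=[5]
5: 0x2e (blk 11, set 1) → L1-HIT  vc=[5]
6: 0x14 (blk 5, set 1) → VC-HIT  vc=[11]
7: 0x15 (blk 5, set 1) → L1-HIT  vc=[11]
8: 0x2f (blk 11, set 1) → VC-HIT  vc=[5]
9: 0x2c (blk 11, set 1) → L1-HIT  vc=[5]
10: 0x17 (blk 5, set 1) → VC-HIT  vc=[11]
11: 0x2f (blk 11, set 1) → VC-HIT  vc=[5]
12: 0x2d (blk 11, set 1) → L1-HIT  vc=[5]
13: 0x15 (blk 5, set 1) → VC-HIT  vc=[11]

OUTCOME = L1-HIT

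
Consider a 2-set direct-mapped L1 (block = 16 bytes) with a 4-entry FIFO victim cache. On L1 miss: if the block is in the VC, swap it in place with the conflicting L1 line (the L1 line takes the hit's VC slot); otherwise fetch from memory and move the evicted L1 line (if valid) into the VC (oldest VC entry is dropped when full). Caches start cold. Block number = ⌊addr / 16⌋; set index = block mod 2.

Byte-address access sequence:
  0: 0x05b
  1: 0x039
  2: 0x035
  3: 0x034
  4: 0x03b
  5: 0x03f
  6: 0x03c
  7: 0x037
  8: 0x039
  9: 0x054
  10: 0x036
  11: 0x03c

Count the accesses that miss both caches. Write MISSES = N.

  [0] addr=0x5b blk=5 s=1: MISS | VC []
  [1] addr=0x39 blk=3 s=1: MISS | VC [5]
  [2] addr=0x35 blk=3 s=1: L1-HIT | VC [5]
  [3] addr=0x34 blk=3 s=1: L1-HIT | VC [5]
  [4] addr=0x3b blk=3 s=1: L1-HIT | VC [5]
  [5] addr=0x3f blk=3 s=1: L1-HIT | VC [5]
  [6] addr=0x3c blk=3 s=1: L1-HIT | VC [5]
  [7] addr=0x37 blk=3 s=1: L1-HIT | VC [5]
  [8] addr=0x39 blk=3 s=1: L1-HIT | VC [5]
  [9] addr=0x54 blk=5 s=1: VC-HIT | VC [3]
  [10] addr=0x36 blk=3 s=1: VC-HIT | VC [5]
  [11] addr=0x3c blk=3 s=1: L1-HIT | VC [5]

MISSES = 2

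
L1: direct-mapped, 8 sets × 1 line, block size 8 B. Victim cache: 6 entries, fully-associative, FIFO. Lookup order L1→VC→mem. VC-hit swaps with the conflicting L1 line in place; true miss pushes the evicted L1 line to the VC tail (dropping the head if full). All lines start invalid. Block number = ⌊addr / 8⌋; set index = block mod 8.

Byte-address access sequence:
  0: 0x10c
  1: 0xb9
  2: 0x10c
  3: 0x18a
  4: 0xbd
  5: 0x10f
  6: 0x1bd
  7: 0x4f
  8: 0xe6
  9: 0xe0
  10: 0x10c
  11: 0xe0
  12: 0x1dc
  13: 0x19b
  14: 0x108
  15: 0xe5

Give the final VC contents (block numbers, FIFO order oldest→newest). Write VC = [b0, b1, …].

VC = [49, 23, 9, 59]

#0 0x10c→b33/s1 MISS; vc=[]
#1 0xb9→b23/s7 MISS; vc=[]
#2 0x10c→b33/s1 L1-HIT; vc=[]
#3 0x18a→b49/s1 MISS; vc=[33]
#4 0xbd→b23/s7 L1-HIT; vc=[33]
#5 0x10f→b33/s1 VC-HIT; vc=[49]
#6 0x1bd→b55/s7 MISS; vc=[49,23]
#7 0x4f→b9/s1 MISS; vc=[49,23,33]
#8 0xe6→b28/s4 MISS; vc=[49,23,33]
#9 0xe0→b28/s4 L1-HIT; vc=[49,23,33]
#10 0x10c→b33/s1 VC-HIT; vc=[49,23,9]
#11 0xe0→b28/s4 L1-HIT; vc=[49,23,9]
#12 0x1dc→b59/s3 MISS; vc=[49,23,9]
#13 0x19b→b51/s3 MISS; vc=[49,23,9,59]
#14 0x108→b33/s1 L1-HIT; vc=[49,23,9,59]
#15 0xe5→b28/s4 L1-HIT; vc=[49,23,9,59]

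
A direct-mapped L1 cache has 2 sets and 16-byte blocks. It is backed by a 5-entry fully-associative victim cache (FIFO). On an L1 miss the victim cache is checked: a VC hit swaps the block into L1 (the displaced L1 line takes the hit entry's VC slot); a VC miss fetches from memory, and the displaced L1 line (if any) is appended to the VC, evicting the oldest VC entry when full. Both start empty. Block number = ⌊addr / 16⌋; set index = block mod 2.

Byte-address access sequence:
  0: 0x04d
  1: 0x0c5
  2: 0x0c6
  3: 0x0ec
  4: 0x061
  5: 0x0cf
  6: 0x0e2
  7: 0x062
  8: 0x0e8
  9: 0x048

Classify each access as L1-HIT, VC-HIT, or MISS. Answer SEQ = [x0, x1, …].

SEQ = [MISS, MISS, L1-HIT, MISS, MISS, VC-HIT, VC-HIT, VC-HIT, VC-HIT, VC-HIT]

#0 0x4d→b4/s0 MISS; vc=[]
#1 0xc5→b12/s0 MISS; vc=[4]
#2 0xc6→b12/s0 L1-HIT; vc=[4]
#3 0xec→b14/s0 MISS; vc=[4,12]
#4 0x61→b6/s0 MISS; vc=[4,12,14]
#5 0xcf→b12/s0 VC-HIT; vc=[4,6,14]
#6 0xe2→b14/s0 VC-HIT; vc=[4,6,12]
#7 0x62→b6/s0 VC-HIT; vc=[4,14,12]
#8 0xe8→b14/s0 VC-HIT; vc=[4,6,12]
#9 0x48→b4/s0 VC-HIT; vc=[14,6,12]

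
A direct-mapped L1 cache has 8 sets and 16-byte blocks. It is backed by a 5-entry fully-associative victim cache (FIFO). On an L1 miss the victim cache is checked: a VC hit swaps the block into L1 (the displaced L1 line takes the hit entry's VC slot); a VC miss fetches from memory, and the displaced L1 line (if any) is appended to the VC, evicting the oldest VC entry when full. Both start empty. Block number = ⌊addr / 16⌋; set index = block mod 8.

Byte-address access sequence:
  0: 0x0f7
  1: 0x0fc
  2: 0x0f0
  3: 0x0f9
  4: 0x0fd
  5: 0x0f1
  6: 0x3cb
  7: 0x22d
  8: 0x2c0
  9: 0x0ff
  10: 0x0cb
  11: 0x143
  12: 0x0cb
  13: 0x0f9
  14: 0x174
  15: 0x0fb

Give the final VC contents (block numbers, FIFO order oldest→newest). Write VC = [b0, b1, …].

  [0] addr=0xf7 blk=15 s=7: MISS | VC []
  [1] addr=0xfc blk=15 s=7: L1-HIT | VC []
  [2] addr=0xf0 blk=15 s=7: L1-HIT | VC []
  [3] addr=0xf9 blk=15 s=7: L1-HIT | VC []
  [4] addr=0xfd blk=15 s=7: L1-HIT | VC []
  [5] addr=0xf1 blk=15 s=7: L1-HIT | VC []
  [6] addr=0x3cb blk=60 s=4: MISS | VC []
  [7] addr=0x22d blk=34 s=2: MISS | VC []
  [8] addr=0x2c0 blk=44 s=4: MISS | VC [60]
  [9] addr=0xff blk=15 s=7: L1-HIT | VC [60]
  [10] addr=0xcb blk=12 s=4: MISS | VC [60, 44]
  [11] addr=0x143 blk=20 s=4: MISS | VC [60, 44, 12]
  [12] addr=0xcb blk=12 s=4: VC-HIT | VC [60, 44, 20]
  [13] addr=0xf9 blk=15 s=7: L1-HIT | VC [60, 44, 20]
  [14] addr=0x174 blk=23 s=7: MISS | VC [60, 44, 20, 15]
  [15] addr=0xfb blk=15 s=7: VC-HIT | VC [60, 44, 20, 23]

VC = [60, 44, 20, 23]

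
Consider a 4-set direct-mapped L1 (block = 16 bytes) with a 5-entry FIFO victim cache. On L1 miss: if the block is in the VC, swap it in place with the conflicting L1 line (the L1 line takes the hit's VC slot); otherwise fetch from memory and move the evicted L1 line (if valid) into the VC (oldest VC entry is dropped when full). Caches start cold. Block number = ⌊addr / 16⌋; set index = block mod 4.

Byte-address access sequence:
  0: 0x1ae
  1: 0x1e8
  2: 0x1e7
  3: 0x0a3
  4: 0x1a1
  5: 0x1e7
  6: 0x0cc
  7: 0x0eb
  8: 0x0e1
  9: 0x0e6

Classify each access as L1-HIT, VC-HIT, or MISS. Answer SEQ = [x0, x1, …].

0: 0x1ae (blk 26, set 2) → MISS  vc=[]
1: 0x1e8 (blk 30, set 2) → MISS  vc=[26]
2: 0x1e7 (blk 30, set 2) → L1-HIT  vc=[26]
3: 0xa3 (blk 10, set 2) → MISS  vc=[26, 30]
4: 0x1a1 (blk 26, set 2) → VC-HIT  vc=[10, 30]
5: 0x1e7 (blk 30, set 2) → VC-HIT  vc=[10, 26]
6: 0xcc (blk 12, set 0) → MISS  vc=[10, 26]
7: 0xeb (blk 14, set 2) → MISS  vc=[10, 26, 30]
8: 0xe1 (blk 14, set 2) → L1-HIT  vc=[10, 26, 30]
9: 0xe6 (blk 14, set 2) → L1-HIT  vc=[10, 26, 30]

SEQ = [MISS, MISS, L1-HIT, MISS, VC-HIT, VC-HIT, MISS, MISS, L1-HIT, L1-HIT]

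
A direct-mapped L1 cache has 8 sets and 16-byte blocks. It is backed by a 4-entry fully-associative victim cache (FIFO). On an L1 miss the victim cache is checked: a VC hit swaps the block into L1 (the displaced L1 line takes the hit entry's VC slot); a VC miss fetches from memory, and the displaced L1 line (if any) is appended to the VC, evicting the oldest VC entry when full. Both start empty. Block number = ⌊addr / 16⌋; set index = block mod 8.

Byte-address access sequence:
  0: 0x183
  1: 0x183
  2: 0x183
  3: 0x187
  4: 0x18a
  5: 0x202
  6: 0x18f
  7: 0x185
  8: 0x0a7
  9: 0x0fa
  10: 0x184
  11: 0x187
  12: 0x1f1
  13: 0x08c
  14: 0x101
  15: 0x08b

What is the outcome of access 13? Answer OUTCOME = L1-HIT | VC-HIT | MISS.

OUTCOME = MISS

#0 0x183→b24/s0 MISS; vc=[]
#1 0x183→b24/s0 L1-HIT; vc=[]
#2 0x183→b24/s0 L1-HIT; vc=[]
#3 0x187→b24/s0 L1-HIT; vc=[]
#4 0x18a→b24/s0 L1-HIT; vc=[]
#5 0x202→b32/s0 MISS; vc=[24]
#6 0x18f→b24/s0 VC-HIT; vc=[32]
#7 0x185→b24/s0 L1-HIT; vc=[32]
#8 0xa7→b10/s2 MISS; vc=[32]
#9 0xfa→b15/s7 MISS; vc=[32]
#10 0x184→b24/s0 L1-HIT; vc=[32]
#11 0x187→b24/s0 L1-HIT; vc=[32]
#12 0x1f1→b31/s7 MISS; vc=[32,15]
#13 0x8c→b8/s0 MISS; vc=[32,15,24]
#14 0x101→b16/s0 MISS; vc=[32,15,24,8]
#15 0x8b→b8/s0 VC-HIT; vc=[32,15,24,16]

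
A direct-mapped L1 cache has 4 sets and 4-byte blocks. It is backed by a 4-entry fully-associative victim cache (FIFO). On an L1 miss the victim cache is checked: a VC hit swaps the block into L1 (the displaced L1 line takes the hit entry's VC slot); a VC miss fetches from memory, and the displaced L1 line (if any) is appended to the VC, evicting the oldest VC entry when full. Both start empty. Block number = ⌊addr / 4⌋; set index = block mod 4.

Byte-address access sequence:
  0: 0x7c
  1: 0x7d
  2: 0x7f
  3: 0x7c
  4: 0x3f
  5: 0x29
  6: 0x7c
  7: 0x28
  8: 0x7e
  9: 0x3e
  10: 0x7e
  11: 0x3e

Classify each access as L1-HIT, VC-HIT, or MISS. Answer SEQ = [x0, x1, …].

SEQ = [MISS, L1-HIT, L1-HIT, L1-HIT, MISS, MISS, VC-HIT, L1-HIT, L1-HIT, VC-HIT, VC-HIT, VC-HIT]

#0 0x7c→b31/s3 MISS; vc=[]
#1 0x7d→b31/s3 L1-HIT; vc=[]
#2 0x7f→b31/s3 L1-HIT; vc=[]
#3 0x7c→b31/s3 L1-HIT; vc=[]
#4 0x3f→b15/s3 MISS; vc=[31]
#5 0x29→b10/s2 MISS; vc=[31]
#6 0x7c→b31/s3 VC-HIT; vc=[15]
#7 0x28→b10/s2 L1-HIT; vc=[15]
#8 0x7e→b31/s3 L1-HIT; vc=[15]
#9 0x3e→b15/s3 VC-HIT; vc=[31]
#10 0x7e→b31/s3 VC-HIT; vc=[15]
#11 0x3e→b15/s3 VC-HIT; vc=[31]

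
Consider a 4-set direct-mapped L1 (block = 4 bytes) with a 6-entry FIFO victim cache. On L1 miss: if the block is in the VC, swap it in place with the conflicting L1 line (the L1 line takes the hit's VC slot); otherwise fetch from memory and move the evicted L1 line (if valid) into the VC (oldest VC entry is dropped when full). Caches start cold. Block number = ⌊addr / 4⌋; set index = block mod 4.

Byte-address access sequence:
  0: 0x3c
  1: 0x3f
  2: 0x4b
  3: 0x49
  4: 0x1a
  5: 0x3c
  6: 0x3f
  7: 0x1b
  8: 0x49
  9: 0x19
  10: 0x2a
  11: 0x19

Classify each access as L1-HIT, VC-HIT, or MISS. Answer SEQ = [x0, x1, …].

SEQ = [MISS, L1-HIT, MISS, L1-HIT, MISS, L1-HIT, L1-HIT, L1-HIT, VC-HIT, VC-HIT, MISS, VC-HIT]

  [0] addr=0x3c blk=15 s=3: MISS | VC []
  [1] addr=0x3f blk=15 s=3: L1-HIT | VC []
  [2] addr=0x4b blk=18 s=2: MISS | VC []
  [3] addr=0x49 blk=18 s=2: L1-HIT | VC []
  [4] addr=0x1a blk=6 s=2: MISS | VC [18]
  [5] addr=0x3c blk=15 s=3: L1-HIT | VC [18]
  [6] addr=0x3f blk=15 s=3: L1-HIT | VC [18]
  [7] addr=0x1b blk=6 s=2: L1-HIT | VC [18]
  [8] addr=0x49 blk=18 s=2: VC-HIT | VC [6]
  [9] addr=0x19 blk=6 s=2: VC-HIT | VC [18]
  [10] addr=0x2a blk=10 s=2: MISS | VC [18, 6]
  [11] addr=0x19 blk=6 s=2: VC-HIT | VC [18, 10]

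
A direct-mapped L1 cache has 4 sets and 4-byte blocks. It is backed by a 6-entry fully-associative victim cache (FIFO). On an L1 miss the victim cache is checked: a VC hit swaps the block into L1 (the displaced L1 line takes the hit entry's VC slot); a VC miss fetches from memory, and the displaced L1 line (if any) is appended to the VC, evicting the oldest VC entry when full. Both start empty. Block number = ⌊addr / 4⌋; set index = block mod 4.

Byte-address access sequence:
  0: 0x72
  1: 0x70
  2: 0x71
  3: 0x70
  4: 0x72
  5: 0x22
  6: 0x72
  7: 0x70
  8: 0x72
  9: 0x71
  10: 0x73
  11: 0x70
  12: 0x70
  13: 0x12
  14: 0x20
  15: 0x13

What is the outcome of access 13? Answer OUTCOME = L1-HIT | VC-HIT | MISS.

0: 0x72 (blk 28, set 0) → MISS  vc=[]
1: 0x70 (blk 28, set 0) → L1-HIT  vc=[]
2: 0x71 (blk 28, set 0) → L1-HIT  vc=[]
3: 0x70 (blk 28, set 0) → L1-HIT  vc=[]
4: 0x72 (blk 28, set 0) → L1-HIT  vc=[]
5: 0x22 (blk 8, set 0) → MISS  vc=[28]
6: 0x72 (blk 28, set 0) → VC-HIT  vc=[8]
7: 0x70 (blk 28, set 0) → L1-HIT  vc=[8]
8: 0x72 (blk 28, set 0) → L1-HIT  vc=[8]
9: 0x71 (blk 28, set 0) → L1-HIT  vc=[8]
10: 0x73 (blk 28, set 0) → L1-HIT  vc=[8]
11: 0x70 (blk 28, set 0) → L1-HIT  vc=[8]
12: 0x70 (blk 28, set 0) → L1-HIT  vc=[8]
13: 0x12 (blk 4, set 0) → MISS  vc=[8, 28]
14: 0x20 (blk 8, set 0) → VC-HIT  vc=[4, 28]
15: 0x13 (blk 4, set 0) → VC-HIT  vc=[8, 28]

OUTCOME = MISS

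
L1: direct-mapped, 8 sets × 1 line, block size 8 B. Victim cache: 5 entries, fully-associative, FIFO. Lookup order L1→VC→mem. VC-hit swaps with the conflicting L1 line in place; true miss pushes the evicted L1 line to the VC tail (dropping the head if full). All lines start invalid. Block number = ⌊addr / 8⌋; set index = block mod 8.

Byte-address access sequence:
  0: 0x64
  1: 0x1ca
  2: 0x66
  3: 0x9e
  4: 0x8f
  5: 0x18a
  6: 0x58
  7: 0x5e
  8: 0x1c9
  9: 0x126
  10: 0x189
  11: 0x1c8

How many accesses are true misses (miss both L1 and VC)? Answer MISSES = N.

0: 0x64 (blk 12, set 4) → MISS  vc=[]
1: 0x1ca (blk 57, set 1) → MISS  vc=[]
2: 0x66 (blk 12, set 4) → L1-HIT  vc=[]
3: 0x9e (blk 19, set 3) → MISS  vc=[]
4: 0x8f (blk 17, set 1) → MISS  vc=[57]
5: 0x18a (blk 49, set 1) → MISS  vc=[57, 17]
6: 0x58 (blk 11, set 3) → MISS  vc=[57, 17, 19]
7: 0x5e (blk 11, set 3) → L1-HIT  vc=[57, 17, 19]
8: 0x1c9 (blk 57, set 1) → VC-HIT  vc=[49, 17, 19]
9: 0x126 (blk 36, set 4) → MISS  vc=[49, 17, 19, 12]
10: 0x189 (blk 49, set 1) → VC-HIT  vc=[57, 17, 19, 12]
11: 0x1c8 (blk 57, set 1) → VC-HIT  vc=[49, 17, 19, 12]

MISSES = 7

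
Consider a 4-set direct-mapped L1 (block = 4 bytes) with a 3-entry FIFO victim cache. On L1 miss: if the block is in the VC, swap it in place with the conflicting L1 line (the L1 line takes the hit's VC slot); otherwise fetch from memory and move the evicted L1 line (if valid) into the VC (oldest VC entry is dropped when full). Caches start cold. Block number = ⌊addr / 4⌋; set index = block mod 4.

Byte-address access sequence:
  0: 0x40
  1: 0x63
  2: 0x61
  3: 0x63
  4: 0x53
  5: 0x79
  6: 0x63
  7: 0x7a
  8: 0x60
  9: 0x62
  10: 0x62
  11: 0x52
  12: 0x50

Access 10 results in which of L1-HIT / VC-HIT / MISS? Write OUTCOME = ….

OUTCOME = L1-HIT

#0 0x40→b16/s0 MISS; vc=[]
#1 0x63→b24/s0 MISS; vc=[16]
#2 0x61→b24/s0 L1-HIT; vc=[16]
#3 0x63→b24/s0 L1-HIT; vc=[16]
#4 0x53→b20/s0 MISS; vc=[16,24]
#5 0x79→b30/s2 MISS; vc=[16,24]
#6 0x63→b24/s0 VC-HIT; vc=[16,20]
#7 0x7a→b30/s2 L1-HIT; vc=[16,20]
#8 0x60→b24/s0 L1-HIT; vc=[16,20]
#9 0x62→b24/s0 L1-HIT; vc=[16,20]
#10 0x62→b24/s0 L1-HIT; vc=[16,20]
#11 0x52→b20/s0 VC-HIT; vc=[16,24]
#12 0x50→b20/s0 L1-HIT; vc=[16,24]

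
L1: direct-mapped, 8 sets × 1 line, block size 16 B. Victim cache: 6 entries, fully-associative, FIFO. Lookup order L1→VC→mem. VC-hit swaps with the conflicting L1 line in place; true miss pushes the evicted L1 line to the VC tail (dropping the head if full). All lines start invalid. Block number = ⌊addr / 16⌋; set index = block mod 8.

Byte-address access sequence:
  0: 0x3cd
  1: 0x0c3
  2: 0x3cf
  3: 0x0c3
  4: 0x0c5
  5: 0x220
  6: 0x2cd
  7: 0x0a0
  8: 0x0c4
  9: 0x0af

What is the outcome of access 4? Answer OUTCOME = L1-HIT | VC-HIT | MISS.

OUTCOME = L1-HIT

#0 0x3cd→b60/s4 MISS; vc=[]
#1 0xc3→b12/s4 MISS; vc=[60]
#2 0x3cf→b60/s4 VC-HIT; vc=[12]
#3 0xc3→b12/s4 VC-HIT; vc=[60]
#4 0xc5→b12/s4 L1-HIT; vc=[60]
#5 0x220→b34/s2 MISS; vc=[60]
#6 0x2cd→b44/s4 MISS; vc=[60,12]
#7 0xa0→b10/s2 MISS; vc=[60,12,34]
#8 0xc4→b12/s4 VC-HIT; vc=[60,44,34]
#9 0xaf→b10/s2 L1-HIT; vc=[60,44,34]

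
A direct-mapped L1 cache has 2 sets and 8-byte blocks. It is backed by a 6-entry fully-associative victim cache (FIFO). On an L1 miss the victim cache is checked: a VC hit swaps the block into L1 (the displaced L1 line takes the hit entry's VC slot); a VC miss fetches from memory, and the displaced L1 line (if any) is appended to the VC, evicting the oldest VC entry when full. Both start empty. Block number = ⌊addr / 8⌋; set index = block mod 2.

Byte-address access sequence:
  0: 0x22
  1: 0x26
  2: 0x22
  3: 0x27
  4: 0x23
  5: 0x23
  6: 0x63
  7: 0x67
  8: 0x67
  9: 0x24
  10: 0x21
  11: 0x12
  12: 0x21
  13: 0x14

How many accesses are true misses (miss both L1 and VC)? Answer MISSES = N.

MISSES = 3

  [0] addr=0x22 blk=4 s=0: MISS | VC []
  [1] addr=0x26 blk=4 s=0: L1-HIT | VC []
  [2] addr=0x22 blk=4 s=0: L1-HIT | VC []
  [3] addr=0x27 blk=4 s=0: L1-HIT | VC []
  [4] addr=0x23 blk=4 s=0: L1-HIT | VC []
  [5] addr=0x23 blk=4 s=0: L1-HIT | VC []
  [6] addr=0x63 blk=12 s=0: MISS | VC [4]
  [7] addr=0x67 blk=12 s=0: L1-HIT | VC [4]
  [8] addr=0x67 blk=12 s=0: L1-HIT | VC [4]
  [9] addr=0x24 blk=4 s=0: VC-HIT | VC [12]
  [10] addr=0x21 blk=4 s=0: L1-HIT | VC [12]
  [11] addr=0x12 blk=2 s=0: MISS | VC [12, 4]
  [12] addr=0x21 blk=4 s=0: VC-HIT | VC [12, 2]
  [13] addr=0x14 blk=2 s=0: VC-HIT | VC [12, 4]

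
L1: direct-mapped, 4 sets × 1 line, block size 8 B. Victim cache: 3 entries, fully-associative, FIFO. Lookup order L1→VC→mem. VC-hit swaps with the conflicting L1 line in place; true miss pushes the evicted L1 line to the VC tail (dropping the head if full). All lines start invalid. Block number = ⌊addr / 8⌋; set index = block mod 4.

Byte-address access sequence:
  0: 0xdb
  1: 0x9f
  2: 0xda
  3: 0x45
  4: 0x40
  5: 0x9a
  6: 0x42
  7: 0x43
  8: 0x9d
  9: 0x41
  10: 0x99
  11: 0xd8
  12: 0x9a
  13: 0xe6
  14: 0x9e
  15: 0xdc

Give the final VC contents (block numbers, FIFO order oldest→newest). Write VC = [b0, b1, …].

0: 0xdb (blk 27, set 3) → MISS  vc=[]
1: 0x9f (blk 19, set 3) → MISS  vc=[27]
2: 0xda (blk 27, set 3) → VC-HIT  vc=[19]
3: 0x45 (blk 8, set 0) → MISS  vc=[19]
4: 0x40 (blk 8, set 0) → L1-HIT  vc=[19]
5: 0x9a (blk 19, set 3) → VC-HIT  vc=[27]
6: 0x42 (blk 8, set 0) → L1-HIT  vc=[27]
7: 0x43 (blk 8, set 0) → L1-HIT  vc=[27]
8: 0x9d (blk 19, set 3) → L1-HIT  vc=[27]
9: 0x41 (blk 8, set 0) → L1-HIT  vc=[27]
10: 0x99 (blk 19, set 3) → L1-HIT  vc=[27]
11: 0xd8 (blk 27, set 3) → VC-HIT  vc=[19]
12: 0x9a (blk 19, set 3) → VC-HIT  vc=[27]
13: 0xe6 (blk 28, set 0) → MISS  vc=[27, 8]
14: 0x9e (blk 19, set 3) → L1-HIT  vc=[27, 8]
15: 0xdc (blk 27, set 3) → VC-HIT  vc=[19, 8]

VC = [19, 8]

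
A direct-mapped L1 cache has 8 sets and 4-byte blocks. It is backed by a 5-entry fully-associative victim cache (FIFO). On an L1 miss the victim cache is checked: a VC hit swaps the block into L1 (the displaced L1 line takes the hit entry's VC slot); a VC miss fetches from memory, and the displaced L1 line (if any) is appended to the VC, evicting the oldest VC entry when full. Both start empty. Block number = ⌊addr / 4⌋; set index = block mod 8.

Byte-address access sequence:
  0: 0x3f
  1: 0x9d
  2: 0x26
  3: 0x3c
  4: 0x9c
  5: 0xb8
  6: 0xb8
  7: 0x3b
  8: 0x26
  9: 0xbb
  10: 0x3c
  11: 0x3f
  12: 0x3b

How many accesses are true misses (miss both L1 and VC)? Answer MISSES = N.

0: 0x3f (blk 15, set 7) → MISS  vc=[]
1: 0x9d (blk 39, set 7) → MISS  vc=[15]
2: 0x26 (blk 9, set 1) → MISS  vc=[15]
3: 0x3c (blk 15, set 7) → VC-HIT  vc=[39]
4: 0x9c (blk 39, set 7) → VC-HIT  vc=[15]
5: 0xb8 (blk 46, set 6) → MISS  vc=[15]
6: 0xb8 (blk 46, set 6) → L1-HIT  vc=[15]
7: 0x3b (blk 14, set 6) → MISS  vc=[15, 46]
8: 0x26 (blk 9, set 1) → L1-HIT  vc=[15, 46]
9: 0xbb (blk 46, set 6) → VC-HIT  vc=[15, 14]
10: 0x3c (blk 15, set 7) → VC-HIT  vc=[39, 14]
11: 0x3f (blk 15, set 7) → L1-HIT  vc=[39, 14]
12: 0x3b (blk 14, set 6) → VC-HIT  vc=[39, 46]

MISSES = 5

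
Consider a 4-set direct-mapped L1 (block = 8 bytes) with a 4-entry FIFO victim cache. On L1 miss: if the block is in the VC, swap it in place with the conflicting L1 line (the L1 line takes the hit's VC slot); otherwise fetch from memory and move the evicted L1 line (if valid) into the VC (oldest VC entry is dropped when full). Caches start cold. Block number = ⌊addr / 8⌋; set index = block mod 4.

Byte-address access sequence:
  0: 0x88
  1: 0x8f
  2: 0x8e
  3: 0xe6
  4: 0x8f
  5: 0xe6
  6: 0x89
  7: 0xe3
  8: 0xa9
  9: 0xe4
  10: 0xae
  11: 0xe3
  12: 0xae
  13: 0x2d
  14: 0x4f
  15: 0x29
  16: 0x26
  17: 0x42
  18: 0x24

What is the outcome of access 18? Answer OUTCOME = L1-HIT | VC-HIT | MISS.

OUTCOME = VC-HIT

0: 0x88 (blk 17, set 1) → MISS  vc=[]
1: 0x8f (blk 17, set 1) → L1-HIT  vc=[]
2: 0x8e (blk 17, set 1) → L1-HIT  vc=[]
3: 0xe6 (blk 28, set 0) → MISS  vc=[]
4: 0x8f (blk 17, set 1) → L1-HIT  vc=[]
5: 0xe6 (blk 28, set 0) → L1-HIT  vc=[]
6: 0x89 (blk 17, set 1) → L1-HIT  vc=[]
7: 0xe3 (blk 28, set 0) → L1-HIT  vc=[]
8: 0xa9 (blk 21, set 1) → MISS  vc=[17]
9: 0xe4 (blk 28, set 0) → L1-HIT  vc=[17]
10: 0xae (blk 21, set 1) → L1-HIT  vc=[17]
11: 0xe3 (blk 28, set 0) → L1-HIT  vc=[17]
12: 0xae (blk 21, set 1) → L1-HIT  vc=[17]
13: 0x2d (blk 5, set 1) → MISS  vc=[17, 21]
14: 0x4f (blk 9, set 1) → MISS  vc=[17, 21, 5]
15: 0x29 (blk 5, set 1) → VC-HIT  vc=[17, 21, 9]
16: 0x26 (blk 4, set 0) → MISS  vc=[17, 21, 9, 28]
17: 0x42 (blk 8, set 0) → MISS  vc=[21, 9, 28, 4]
18: 0x24 (blk 4, set 0) → VC-HIT  vc=[21, 9, 28, 8]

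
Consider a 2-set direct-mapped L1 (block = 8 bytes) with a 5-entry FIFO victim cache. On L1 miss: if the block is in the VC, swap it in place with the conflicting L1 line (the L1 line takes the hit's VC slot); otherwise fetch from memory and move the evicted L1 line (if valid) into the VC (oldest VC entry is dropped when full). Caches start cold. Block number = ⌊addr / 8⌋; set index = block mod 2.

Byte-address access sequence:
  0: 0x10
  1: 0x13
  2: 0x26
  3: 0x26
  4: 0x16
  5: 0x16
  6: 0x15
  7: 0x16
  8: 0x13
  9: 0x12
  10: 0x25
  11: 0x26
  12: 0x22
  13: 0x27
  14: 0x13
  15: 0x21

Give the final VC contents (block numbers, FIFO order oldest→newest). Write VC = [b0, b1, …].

VC = [2]

#0 0x10→b2/s0 MISS; vc=[]
#1 0x13→b2/s0 L1-HIT; vc=[]
#2 0x26→b4/s0 MISS; vc=[2]
#3 0x26→b4/s0 L1-HIT; vc=[2]
#4 0x16→b2/s0 VC-HIT; vc=[4]
#5 0x16→b2/s0 L1-HIT; vc=[4]
#6 0x15→b2/s0 L1-HIT; vc=[4]
#7 0x16→b2/s0 L1-HIT; vc=[4]
#8 0x13→b2/s0 L1-HIT; vc=[4]
#9 0x12→b2/s0 L1-HIT; vc=[4]
#10 0x25→b4/s0 VC-HIT; vc=[2]
#11 0x26→b4/s0 L1-HIT; vc=[2]
#12 0x22→b4/s0 L1-HIT; vc=[2]
#13 0x27→b4/s0 L1-HIT; vc=[2]
#14 0x13→b2/s0 VC-HIT; vc=[4]
#15 0x21→b4/s0 VC-HIT; vc=[2]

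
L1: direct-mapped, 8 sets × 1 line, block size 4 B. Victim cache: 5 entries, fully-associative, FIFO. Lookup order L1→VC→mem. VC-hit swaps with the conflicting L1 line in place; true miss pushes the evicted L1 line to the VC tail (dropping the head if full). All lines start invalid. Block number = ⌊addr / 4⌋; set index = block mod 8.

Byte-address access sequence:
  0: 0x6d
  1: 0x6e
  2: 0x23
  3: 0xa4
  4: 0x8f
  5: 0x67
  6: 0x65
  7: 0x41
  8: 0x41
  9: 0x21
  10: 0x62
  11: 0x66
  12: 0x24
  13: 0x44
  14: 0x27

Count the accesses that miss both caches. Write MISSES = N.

MISSES = 9

#0 0x6d→b27/s3 MISS; vc=[]
#1 0x6e→b27/s3 L1-HIT; vc=[]
#2 0x23→b8/s0 MISS; vc=[]
#3 0xa4→b41/s1 MISS; vc=[]
#4 0x8f→b35/s3 MISS; vc=[27]
#5 0x67→b25/s1 MISS; vc=[27,41]
#6 0x65→b25/s1 L1-HIT; vc=[27,41]
#7 0x41→b16/s0 MISS; vc=[27,41,8]
#8 0x41→b16/s0 L1-HIT; vc=[27,41,8]
#9 0x21→b8/s0 VC-HIT; vc=[27,41,16]
#10 0x62→b24/s0 MISS; vc=[27,41,16,8]
#11 0x66→b25/s1 L1-HIT; vc=[27,41,16,8]
#12 0x24→b9/s1 MISS; vc=[27,41,16,8,25]
#13 0x44→b17/s1 MISS; vc=[41,16,8,25,9]
#14 0x27→b9/s1 VC-HIT; vc=[41,16,8,25,17]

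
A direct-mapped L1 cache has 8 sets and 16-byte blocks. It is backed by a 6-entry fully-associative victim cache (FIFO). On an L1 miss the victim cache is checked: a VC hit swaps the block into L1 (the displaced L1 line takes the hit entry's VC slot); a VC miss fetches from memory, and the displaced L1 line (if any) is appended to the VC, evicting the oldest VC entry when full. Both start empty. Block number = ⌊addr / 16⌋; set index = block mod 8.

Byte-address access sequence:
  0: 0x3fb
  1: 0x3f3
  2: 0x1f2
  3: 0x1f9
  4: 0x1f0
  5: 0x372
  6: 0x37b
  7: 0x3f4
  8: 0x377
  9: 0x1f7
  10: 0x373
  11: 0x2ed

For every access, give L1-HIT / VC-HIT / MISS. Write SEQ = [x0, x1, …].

0: 0x3fb (blk 63, set 7) → MISS  vc=[]
1: 0x3f3 (blk 63, set 7) → L1-HIT  vc=[]
2: 0x1f2 (blk 31, set 7) → MISS  vc=[63]
3: 0x1f9 (blk 31, set 7) → L1-HIT  vc=[63]
4: 0x1f0 (blk 31, set 7) → L1-HIT  vc=[63]
5: 0x372 (blk 55, set 7) → MISS  vc=[63, 31]
6: 0x37b (blk 55, set 7) → L1-HIT  vc=[63, 31]
7: 0x3f4 (blk 63, set 7) → VC-HIT  vc=[55, 31]
8: 0x377 (blk 55, set 7) → VC-HIT  vc=[63, 31]
9: 0x1f7 (blk 31, set 7) → VC-HIT  vc=[63, 55]
10: 0x373 (blk 55, set 7) → VC-HIT  vc=[63, 31]
11: 0x2ed (blk 46, set 6) → MISS  vc=[63, 31]

SEQ = [MISS, L1-HIT, MISS, L1-HIT, L1-HIT, MISS, L1-HIT, VC-HIT, VC-HIT, VC-HIT, VC-HIT, MISS]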